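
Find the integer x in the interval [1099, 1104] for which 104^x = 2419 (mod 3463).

1104

Compute 104^1099 mod 3463 = 2542, then multiply by 104 repeatedly:
  104^1099=2542  104^1100=1180  104^1101=1515  104^1102=1725  104^1103=2787
  104^1104=2419
Found 2419 at exponent 1104.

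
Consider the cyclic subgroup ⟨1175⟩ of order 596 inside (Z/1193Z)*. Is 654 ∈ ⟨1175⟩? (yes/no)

654 ∈ ⟨1175⟩ iff 654^596 ≡ 1 (mod 1193), since |⟨1175⟩| = 596.
654^596 mod 1193 = 1.
Since 1 = 1, 654 lies in the subgroup.

yes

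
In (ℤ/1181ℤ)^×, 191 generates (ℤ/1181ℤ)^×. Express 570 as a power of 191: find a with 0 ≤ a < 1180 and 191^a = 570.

807

Baby-step giant-step with m = ceil(sqrt(1180)) = 35.
Baby table (191^j mod 1181 for j=0..34):
  0:1  1:191  2:1051  3:1152  4:366  5:227  6:841  7:15
  8:503  9:412  10:746  11:766  12:1043  13:805  14:225  15:459
  16:275  17:561  18:861  19:292  20:265  21:1013  22:980  23:582
  24:148  25:1105  26:837  27:432  28:1023  29:528  30:463  31:1039
  32:41  33:745  34:575
Giant step factor: 191^(-35) ≡ 738 (mod 1181).
Scan 570·738^i mod 1181 for i = 0, 1, …:
  i=0: 570   i=1: 224   i=2: 1153   i=3: 594
  i=4: 221   i=5: 120   i=6: 1166   i=7: 740
  i=8: 498   i=9: 233     …   i=22: 1040
  i=23: 1051
Match at i=23, j=2: a = 23·35 + 2 = 807.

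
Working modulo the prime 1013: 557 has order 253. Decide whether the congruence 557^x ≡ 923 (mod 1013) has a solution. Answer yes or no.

yes

923 ∈ ⟨557⟩ iff 923^253 ≡ 1 (mod 1013), since |⟨557⟩| = 253.
923^253 mod 1013 = 1.
Since 1 = 1, 923 lies in the subgroup.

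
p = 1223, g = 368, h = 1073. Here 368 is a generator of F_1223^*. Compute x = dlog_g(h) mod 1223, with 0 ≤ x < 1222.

33

Baby-step giant-step with m = ceil(sqrt(1222)) = 35.
Baby table (368^j mod 1223 for j=0..34):
  0:1  1:368  2:894  3:5  4:617  5:801  6:25  7:639
  8:336  9:125  10:749  11:457  12:625  13:76  14:1062  15:679
  16:380  17:418  18:949  19:677  20:867  21:1076  22:939  23:666
  24:488  25:1026  26:884  27:1217  28:238  29:751  30:1193  31:1190
  32:86  33:1073  34:1058
Giant step factor: 368^(-35) ≡ 1004 (mod 1223).
Scan 1073·1004^i mod 1223 for i = 0, 1, …:
  i=0: 1073
Match at i=0, j=33: x = 0·35 + 33 = 33.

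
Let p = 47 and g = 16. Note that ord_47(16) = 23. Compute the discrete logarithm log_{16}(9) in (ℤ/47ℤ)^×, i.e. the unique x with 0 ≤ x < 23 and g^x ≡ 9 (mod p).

Successive powers of 16 modulo 47:
  16^0=1  16^1=16  16^2=21  16^3=7  16^4=18  16^5=6
  16^6=2  16^7=32  16^8=42  16^9=14  16^10=36  16^11=12
  16^12=4  16^13=17  16^14=37  16^15=28  16^16=25  16^17=24
  16^18=8  16^19=34  16^20=27  16^21=9
So 16^21 ≡ 9 (mod 47), giving x = 21.

21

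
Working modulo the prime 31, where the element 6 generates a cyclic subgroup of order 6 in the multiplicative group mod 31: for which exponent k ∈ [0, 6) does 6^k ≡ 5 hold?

Successive powers of 6 modulo 31:
  6^0=1  6^1=6  6^2=5
So 6^2 ≡ 5 (mod 31), giving k = 2.

2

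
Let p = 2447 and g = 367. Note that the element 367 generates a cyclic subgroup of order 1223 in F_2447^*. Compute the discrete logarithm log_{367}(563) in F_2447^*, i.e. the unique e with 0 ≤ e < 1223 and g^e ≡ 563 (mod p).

858

Baby-step giant-step with m = ceil(sqrt(1223)) = 35.
Baby table (367^j mod 2447 for j=0..34):
  0:1  1:367  2:104  3:1463  4:1028  5:438  6:1691  7:1506
  8:2127  9:16  10:978  11:1664  12:1385  13:1766  14:2114  15:139
  16:2073  17:2221  18:256  19:966  20:2154  21:137  22:1339  23:2013
  24:2224  25:1357  26:1278  27:1649  28:774  29:206  30:2192  31:1848
  32:397  33:1326  34:2136
Giant step factor: 367^(-35) ≡ 362 (mod 2447).
Scan 563·362^i mod 2447 for i = 0, 1, …:
  i=0: 563   i=1: 705   i=2: 722   i=3: 1982
  i=4: 513   i=5: 2181   i=6: 1588   i=7: 2258
  i=8: 98   i=9: 1218     …   i=23: 555
  i=24: 256
Match at i=24, j=18: e = 24·35 + 18 = 858.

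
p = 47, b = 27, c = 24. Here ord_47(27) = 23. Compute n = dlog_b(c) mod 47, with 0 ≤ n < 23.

2

Successive powers of 27 modulo 47:
  27^0=1  27^1=27  27^2=24
So 27^2 ≡ 24 (mod 47), giving n = 2.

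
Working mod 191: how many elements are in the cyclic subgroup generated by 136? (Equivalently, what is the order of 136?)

The order of 136 must divide p − 1 = 190 = 2 · 5 · 19.
Divisors: 1, 2, 5, 10, 19, 38, 95, 190.
Check each in increasing order: 136^1 ≡ 136;  136^2 ≡ 160;  136^5 ≡ 52;  136^10 ≡ 30;  136^19 ≡ 1.
Smallest exponent giving 1 is 19.

19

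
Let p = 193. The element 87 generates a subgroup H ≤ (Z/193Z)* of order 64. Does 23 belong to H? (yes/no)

yes

23 ∈ ⟨87⟩ iff 23^64 ≡ 1 (mod 193), since |⟨87⟩| = 64.
23^64 mod 193 = 1.
Since 1 = 1, 23 lies in the subgroup.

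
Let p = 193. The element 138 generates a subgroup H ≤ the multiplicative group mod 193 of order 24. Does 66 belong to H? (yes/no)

no

⟨138⟩ has order 24; its elements mod 193 are {1, 7, 9, 12, 16, 43, 49, 55, 63, 81, 84, 85, 108, 109, 112, 130, 138, 144, 150, 177, 181, 184, 186, 192}.
66 is not in this set.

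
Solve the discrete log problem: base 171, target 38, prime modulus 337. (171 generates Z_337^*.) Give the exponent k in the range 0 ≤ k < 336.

301

Baby-step giant-step with m = ceil(sqrt(336)) = 19.
Baby table (171^j mod 337 for j=0..18):
  0:1  1:171  2:259  3:142  4:18  5:45  6:281  7:197
  8:324  9:136  10:3  11:176  12:103  13:89  14:54  15:135
  16:169  17:254  18:298
Giant step factor: 171^(-19) ≡ 19 (mod 337).
Scan 38·19^i mod 337 for i = 0, 1, …:
  i=0: 38   i=1: 48   i=2: 238   i=3: 141
  i=4: 320   i=5: 14   i=6: 266   i=7: 336
  i=8: 318   i=9: 313     …   i=14: 204
  i=15: 169
Match at i=15, j=16: k = 15·19 + 16 = 301.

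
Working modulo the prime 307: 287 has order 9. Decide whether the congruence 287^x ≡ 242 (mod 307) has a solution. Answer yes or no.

no

⟨287⟩ has order 9; its elements mod 307 are {1, 17, 46, 53, 93, 168, 274, 287, 289}.
242 is not in this set.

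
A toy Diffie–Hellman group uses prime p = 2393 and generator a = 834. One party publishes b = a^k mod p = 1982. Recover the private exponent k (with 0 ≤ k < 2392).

Baby-step giant-step with m = ceil(sqrt(2392)) = 49.
Baby table (834^j mod 2393 for j=0..48):
  0:1  1:834  2:1586  3:1788  4:353  5:63  6:2289  7:1805
  8:173  9:702  10:1576  11:627  12:1244  13:1327  14:1152  15:1175
  16:1213  17:1796  18:2239  19:786  20:2235  21:2236  22:677  23:2263
  24:1658  25:2011  26:2074  27:1970  28:1382  29:1555  30:2257  31:1440
  32:2067  33:918  34:2245  35:1004  36:2179  37:999  38:402  39:248
  40:1034  41:876  42:719  43:1396  44:1266  45:531  46:149  47:2223
  48:1800
Giant step factor: 834^(-49) ≡ 276 (mod 2393).
Scan 1982·276^i mod 2393 for i = 0, 1, …:
  i=0: 1982   i=1: 1428   i=2: 1676   i=3: 727
  i=4: 2033   i=5: 1146   i=6: 420   i=7: 1056
  i=8: 1903   i=9: 1161   i=10: 2167   i=11: 2235
Match at i=11, j=20: k = 11·49 + 20 = 559.

559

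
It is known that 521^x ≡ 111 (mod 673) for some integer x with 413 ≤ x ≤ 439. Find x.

Compute 521^413 mod 673 = 456, then multiply by 521 repeatedly:
  521^413=456  521^414=7  521^415=282  521^416=208  521^417=15
  521^418=412  521^419=638  521^420=609  521^421=306  521^422=598
  521^423=632  521^424=175  521^425=320  521^426=489  521^427=375
  521^428=205  521^429=471  521^430=419  521^431=247  521^432=144
  521^433=321  521^434=337  521^435=597  521^436=111
Found 111 at exponent 436.

436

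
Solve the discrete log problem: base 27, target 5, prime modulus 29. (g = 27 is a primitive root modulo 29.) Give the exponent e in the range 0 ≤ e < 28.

22

Successive powers of 27 modulo 29:
  27^0=1  27^1=27  27^2=4  27^3=21  27^4=16  27^5=26
  27^6=6  27^7=17  27^8=24  27^9=10  27^10=9  27^11=11
  27^12=7  27^13=15  27^14=28  27^15=2  27^16=25  27^17=8
  27^18=13  27^19=3  27^20=23  27^21=12  27^22=5
So 27^22 ≡ 5 (mod 29), giving e = 22.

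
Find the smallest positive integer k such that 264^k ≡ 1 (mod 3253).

1626

The order of 264 must divide p − 1 = 3252 = 2^2 · 3 · 271.
Divisors: 1, 2, 3, 4, 6, 12, 271, 542, 813, 1084, 1626, 3252.
Check each in increasing order: 264^1 ≡ 264;  264^2 ≡ 1383;  264^3 ≡ 776;  264^4 ≡ 3178;  264^6 ≡ 371;  264^12 ≡ 1015;  264^271 ≡ 1440;  264^542 ≡ 1439;  264^813 ≡ 3252;  264^1084 ≡ 1813;  264^1626 ≡ 1.
Smallest exponent giving 1 is 1626.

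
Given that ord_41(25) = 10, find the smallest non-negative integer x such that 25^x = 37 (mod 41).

8

Successive powers of 25 modulo 41:
  25^0=1  25^1=25  25^2=10  25^3=4  25^4=18  25^5=40
  25^6=16  25^7=31  25^8=37
So 25^8 ≡ 37 (mod 41), giving x = 8.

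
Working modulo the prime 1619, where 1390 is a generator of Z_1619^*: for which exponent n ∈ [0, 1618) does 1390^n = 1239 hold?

140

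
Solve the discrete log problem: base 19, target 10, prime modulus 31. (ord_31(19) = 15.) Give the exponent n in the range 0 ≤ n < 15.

Successive powers of 19 modulo 31:
  19^0=1  19^1=19  19^2=20  19^3=8  19^4=28  19^5=5
  19^6=2  19^7=7  19^8=9  19^9=16  19^10=25  19^11=10
So 19^11 ≡ 10 (mod 31), giving n = 11.

11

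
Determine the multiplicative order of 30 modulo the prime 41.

The order of 30 must divide p − 1 = 40 = 2^3 · 5.
Divisors: 1, 2, 4, 5, 8, 10, 20, 40.
Check each in increasing order: 30^1 ≡ 30;  30^2 ≡ 39;  30^4 ≡ 4;  30^5 ≡ 38;  30^8 ≡ 16;  30^10 ≡ 9;  30^20 ≡ 40;  30^40 ≡ 1.
Smallest exponent giving 1 is 40.

40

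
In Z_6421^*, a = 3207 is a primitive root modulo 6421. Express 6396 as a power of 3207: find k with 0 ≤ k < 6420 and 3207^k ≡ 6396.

5550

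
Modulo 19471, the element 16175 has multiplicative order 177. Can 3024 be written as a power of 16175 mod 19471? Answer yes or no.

yes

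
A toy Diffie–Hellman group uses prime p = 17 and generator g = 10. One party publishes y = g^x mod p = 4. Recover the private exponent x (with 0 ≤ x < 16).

4

Successive powers of 10 modulo 17:
  10^0=1  10^1=10  10^2=15  10^3=14  10^4=4
So 10^4 ≡ 4 (mod 17), giving x = 4.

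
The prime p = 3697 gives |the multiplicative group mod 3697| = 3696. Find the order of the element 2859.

1848

The order of 2859 must divide p − 1 = 3696 = 2^4 · 3 · 7 · 11.
Divisors: 1, 2, 3, 4, 6, 7, 8, 11, 12, 14, 16, 21, 22, 24, 28, 33, 42, 44, 48, 56, 66, 77, 84, 88, 112, 132, 154, 168, 176, 231, 264, 308, 336, 462, 528, 616, 924, 1232, 1848, 3696.
Check each in increasing order: 2859^1 ≡ 2859;  2859^2 ≡ 3511;  2859^3 ≡ 594;  2859^4 ≡ 1323;  2859^6 ≡ 1621;  2859^7 ≡ 2098;  2859^8 ≡ 1648;  2859^11 ≡ 2904;  2859^12 ≡ 2771;  2859^14 ≡ 2174;  2859^16 ≡ 2306;  2859^21 ≡ 2651;  2859^22 ≡ 359;  2859^24 ≡ 3469;  2859^28 ≡ 1510;  2859^33 ≡ 3679;  2859^42 ≡ 3501;  2859^44 ≡ 3183;  2859^48 ≡ 226;  2859^56 ≡ 2748;  2859^66 ≡ 324;  2859^77 ≡ 1858;  2859^84 ≡ 1446;  2859^88 ≡ 1709;  2859^112 ≡ 2230;  2859^132 ≡ 1460;  2859^154 ≡ 2863;  2859^168 ≡ 2111;  2859^176 ≡ 51;  2859^231 ≡ 3168;  2859^264 ≡ 2128;  2859^308 ≡ 520;  2859^336 ≡ 1436;  2859^462 ≡ 2566;  2859^528 ≡ 3256;  2859^616 ≡ 519;  2859^924 ≡ 3696;  2859^1232 ≡ 3177;  2859^1848 ≡ 1.
Smallest exponent giving 1 is 1848.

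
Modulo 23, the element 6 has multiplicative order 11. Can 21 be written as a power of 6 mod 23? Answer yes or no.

no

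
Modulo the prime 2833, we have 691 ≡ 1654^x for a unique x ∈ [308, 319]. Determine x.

316

Compute 1654^308 mod 2833 = 1735, then multiply by 1654 repeatedly:
  1654^308=1735  1654^309=2694  1654^310=2400  1654^311=567  1654^312=95
  1654^313=1315  1654^314=2099  1654^315=1321  1654^316=691
Found 691 at exponent 316.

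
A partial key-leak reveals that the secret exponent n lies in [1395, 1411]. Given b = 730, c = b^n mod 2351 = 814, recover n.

Compute 730^1395 mod 2351 = 814, then multiply by 730 repeatedly:
  730^1395=814
Found 814 at exponent 1395.

1395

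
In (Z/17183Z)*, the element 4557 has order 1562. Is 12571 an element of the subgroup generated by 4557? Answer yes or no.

yes

12571 ∈ ⟨4557⟩ iff 12571^1562 ≡ 1 (mod 17183), since |⟨4557⟩| = 1562.
12571^1562 mod 17183 = 1.
Since 1 = 1, 12571 lies in the subgroup.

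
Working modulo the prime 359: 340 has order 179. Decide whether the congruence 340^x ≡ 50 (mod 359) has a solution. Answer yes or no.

50 ∈ ⟨340⟩ iff 50^179 ≡ 1 (mod 359), since |⟨340⟩| = 179.
50^179 mod 359 = 1.
Since 1 = 1, 50 lies in the subgroup.

yes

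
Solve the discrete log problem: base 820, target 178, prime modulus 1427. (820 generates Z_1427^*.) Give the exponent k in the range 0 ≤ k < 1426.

638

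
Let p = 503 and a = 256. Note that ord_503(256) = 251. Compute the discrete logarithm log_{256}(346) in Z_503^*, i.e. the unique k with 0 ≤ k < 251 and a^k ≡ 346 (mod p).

204

Baby-step giant-step with m = ceil(sqrt(251)) = 16.
Baby table (256^j mod 503 for j=0..15):
  0:1  1:256  2:146  3:154  4:190  5:352  6:75  7:86
  8:387  9:484  10:166  11:244  12:92  13:414  14:354  15:84
Giant step factor: 256^(-16) ≡ 169 (mod 503).
Scan 346·169^i mod 503 for i = 0, 1, …:
  i=0: 346   i=1: 126   i=2: 168   i=3: 224
  i=4: 131   i=5: 7   i=6: 177   i=7: 236
  i=8: 147   i=9: 196   i=10: 429   i=11: 69
  i=12: 92
Match at i=12, j=12: k = 12·16 + 12 = 204.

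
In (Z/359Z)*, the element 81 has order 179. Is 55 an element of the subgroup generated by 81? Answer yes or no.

yes

55 ∈ ⟨81⟩ iff 55^179 ≡ 1 (mod 359), since |⟨81⟩| = 179.
55^179 mod 359 = 1.
Since 1 = 1, 55 lies in the subgroup.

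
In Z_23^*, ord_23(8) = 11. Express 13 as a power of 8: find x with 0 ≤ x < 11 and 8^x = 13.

Successive powers of 8 modulo 23:
  8^0=1  8^1=8  8^2=18  8^3=6  8^4=2  8^5=16
  8^6=13
So 8^6 ≡ 13 (mod 23), giving x = 6.

6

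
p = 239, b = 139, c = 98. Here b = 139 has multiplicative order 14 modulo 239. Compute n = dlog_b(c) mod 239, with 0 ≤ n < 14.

Successive powers of 139 modulo 239:
  139^0=1  139^1=139  139^2=201  139^3=215  139^4=10  139^5=195
  139^6=98
So 139^6 ≡ 98 (mod 239), giving n = 6.

6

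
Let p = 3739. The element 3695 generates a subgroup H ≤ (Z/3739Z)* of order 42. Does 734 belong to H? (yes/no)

734 ∈ ⟨3695⟩ iff 734^42 ≡ 1 (mod 3739), since |⟨3695⟩| = 42.
734^42 mod 3739 = 2857.
Since 2857 ≠ 1, 734 does not lie in the subgroup.

no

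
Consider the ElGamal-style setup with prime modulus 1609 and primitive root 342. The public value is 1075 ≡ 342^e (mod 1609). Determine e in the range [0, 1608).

1163

Baby-step giant-step with m = ceil(sqrt(1608)) = 41.
Baby table (342^j mod 1609 for j=0..40):
  0:1  1:342  2:1116  3:339  4:90  5:209  6:682  7:1548
  8:55  9:1111  10:238  11:946  12:123  13:232  14:503  15:1472
  16:1416  17:1572  18:218  19:542  20:329  21:1497  22:312  23:510
  24:648  25:1183  26:727  27:848  28:396  29:276  30:1070  31:697
  32:242  33:705  34:1369  35:1588  36:863  37:699  38:926  39:1328
  40:438
Giant step factor: 342^(-41) ≡ 931 (mod 1609).
Scan 1075·931^i mod 1609 for i = 0, 1, …:
  i=0: 1075   i=1: 27   i=2: 1002   i=3: 1251
  i=4: 1374   i=5: 39   i=6: 911   i=7: 198
  i=8: 912   i=9: 1129     …   i=27: 743
  i=28: 1472
Match at i=28, j=15: e = 28·41 + 15 = 1163.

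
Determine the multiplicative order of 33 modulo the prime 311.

310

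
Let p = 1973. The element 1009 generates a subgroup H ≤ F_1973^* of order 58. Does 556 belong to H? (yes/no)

556 ∈ ⟨1009⟩ iff 556^58 ≡ 1 (mod 1973), since |⟨1009⟩| = 58.
556^58 mod 1973 = 665.
Since 665 ≠ 1, 556 does not lie in the subgroup.

no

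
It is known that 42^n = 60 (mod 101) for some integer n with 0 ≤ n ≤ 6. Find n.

5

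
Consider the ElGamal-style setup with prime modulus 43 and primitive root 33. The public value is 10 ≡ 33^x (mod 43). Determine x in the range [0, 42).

Successive powers of 33 modulo 43:
  33^0=1  33^1=33  33^2=14  33^3=32  33^4=24  33^5=18
  33^6=35  33^7=37  33^8=17  33^9=2  33^10=23  33^11=28
  33^12=21  33^13=5  33^14=36  33^15=27  33^16=31  33^17=34
  33^18=4  33^19=3  33^20=13  33^21=42  33^22=10
So 33^22 ≡ 10 (mod 43), giving x = 22.

22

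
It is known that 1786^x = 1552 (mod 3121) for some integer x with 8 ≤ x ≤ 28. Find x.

9

Compute 1786^8 mod 3121 = 3031, then multiply by 1786 repeatedly:
  1786^8=3031  1786^9=1552
Found 1552 at exponent 9.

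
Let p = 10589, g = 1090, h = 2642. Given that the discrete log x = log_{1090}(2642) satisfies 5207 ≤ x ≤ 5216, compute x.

5214

Compute 1090^5207 mod 10589 = 18, then multiply by 1090 repeatedly:
  1090^5207=18  1090^5208=9031  1090^5209=6609  1090^5210=3290  1090^5211=7018
  1090^5212=4362  1090^5213=119  1090^5214=2642
Found 2642 at exponent 5214.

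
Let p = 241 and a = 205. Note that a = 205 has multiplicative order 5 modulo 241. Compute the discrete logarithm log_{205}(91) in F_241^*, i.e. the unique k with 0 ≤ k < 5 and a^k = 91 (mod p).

2

Successive powers of 205 modulo 241:
  205^0=1  205^1=205  205^2=91
So 205^2 ≡ 91 (mod 241), giving k = 2.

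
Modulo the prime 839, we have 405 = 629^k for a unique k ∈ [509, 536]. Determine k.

Compute 629^509 mod 839 = 568, then multiply by 629 repeatedly:
  629^509=568  629^510=697  629^511=455  629^512=96  629^513=815
  629^514=6  629^515=418  629^516=315  629^517=131  629^518=177
  629^519=585  629^520=483  629^521=89  629^522=607  629^523=58
  629^524=405
Found 405 at exponent 524.

524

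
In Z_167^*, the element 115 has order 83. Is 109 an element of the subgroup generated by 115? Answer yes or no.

no

109 ∈ ⟨115⟩ iff 109^83 ≡ 1 (mod 167), since |⟨115⟩| = 83.
109^83 mod 167 = 166.
Since 166 ≠ 1, 109 does not lie in the subgroup.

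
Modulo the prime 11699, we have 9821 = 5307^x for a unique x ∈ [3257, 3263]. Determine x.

3261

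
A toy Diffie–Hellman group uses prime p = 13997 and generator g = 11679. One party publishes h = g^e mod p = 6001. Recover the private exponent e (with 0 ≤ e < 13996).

Baby-step giant-step with m = ceil(sqrt(13996)) = 119.
Baby table (11679^j mod 13997 for j=0..118):
  0:1  1:11679  2:12273  3:7087  4:4812  5:1393  6:4333  7:5952
  8:4306  9:12550  10:8863  11:3162  12:4912  13:7542  14:13894  15:805
  16:9608  17:11880  18:8256  19:10488  20:1605  21:2812  22:4386  23:9071
  24:10913  25:10242  26:11953  27:7006  28:10609  29:1067  30:4163  31:8096
  32:3449  33:11502  34:2649  35:4301  36:10143  37:3486  38:9718  39:8846
  40:577  41:6226  42:13036  43:2075  44:5118  45:5932  46:8675  47:5039
  48:7093  49:4901  50:5046  51:4864  52:6830  53:12664  54:10554  55:2584
  56:1004  57:10227  58:4732  59:4872  60:2283  61:12869  62:11262  63:13086
  64:12148  65:2900  66:10357  67:11326  68:4704  69:13788  70:8564  71:10391
  72:2499  73:2076  74:2800  75:4208  76:1765  77:9851  78:8486  79:9234
  80:10998  81:9170  82:5383  83:7530  84:13716  85:7496  86:8546  87:10124
  88:5537  89:483  90:166  91:7128  92:7753  93:694  94:963  95:7286
  96:5431  97:8242  98:949  99:11744  100:1573  101:7003  102:3566  103:6239
  104:10896  105:7657  106:13267  107:12500  108:12787  109:5380  110:487  111:4891
  112:232  113:8107  114:5945  115:6535  116:10621  117:1245  118:11469
Giant step factor: 11679^(-119) ≡ 10740 (mod 13997).
Scan 6001·10740^i mod 13997 for i = 0, 1, …:
  i=0: 6001   i=1: 8552   i=2: 166
Match at i=2, j=90: e = 2·119 + 90 = 328.

328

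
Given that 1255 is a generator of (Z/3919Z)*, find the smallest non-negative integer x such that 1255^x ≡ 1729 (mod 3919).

2426

Baby-step giant-step with m = ceil(sqrt(3918)) = 63.
Baby table (1255^j mod 3919 for j=0..62):
  0:1  1:1255  2:3506  3:2912  4:2052  5:477  6:2947  7:2868
  8:1698  9:2973  10:227  11:2717  12:305  13:2632  14:3362  15:2466
  16:2739  17:482  18:1384  19:803  20:582  21:1476  22:2612  23:1776
  24:2888  25:3284  26:2551  27:3601  28:648  29:2007  30:2787  31:1937
  32:1155  33:3414  34:1103  35:858  36:2984  37:2275  38:2093  39:985
  40:1690  41:771  42:3531  43:2935  44:3484  45:2735  46:3300  47:3036
  48:912  49:212  50:3487  51:2581  52:2061  53:15  54:3149  55:1643
  56:571  57:3347  58:3236  59:1096  60:3830  61:1956  62:1486
Giant step factor: 1255^(-63) ≡ 1929 (mod 3919).
Scan 1729·1929^i mod 3919 for i = 0, 1, …:
  i=0: 1729   i=1: 172   i=2: 2592   i=3: 3243
  i=4: 1023   i=5: 2110   i=6: 2268   i=7: 1368
  i=8: 1385   i=9: 2826     …   i=37: 2018
  i=38: 1155
Match at i=38, j=32: x = 38·63 + 32 = 2426.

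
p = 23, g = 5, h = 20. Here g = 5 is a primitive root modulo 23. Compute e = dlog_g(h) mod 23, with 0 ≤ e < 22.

5

Successive powers of 5 modulo 23:
  5^0=1  5^1=5  5^2=2  5^3=10  5^4=4  5^5=20
So 5^5 ≡ 20 (mod 23), giving e = 5.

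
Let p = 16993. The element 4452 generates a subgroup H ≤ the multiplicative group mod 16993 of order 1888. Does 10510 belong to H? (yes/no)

yes

10510 ∈ ⟨4452⟩ iff 10510^1888 ≡ 1 (mod 16993), since |⟨4452⟩| = 1888.
10510^1888 mod 16993 = 1.
Since 1 = 1, 10510 lies in the subgroup.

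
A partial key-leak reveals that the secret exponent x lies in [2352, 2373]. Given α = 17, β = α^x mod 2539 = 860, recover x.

2364

Compute 17^2352 mod 2539 = 2173, then multiply by 17 repeatedly:
  17^2352=2173  17^2353=1395  17^2354=864  17^2355=1993  17^2356=874
  17^2357=2163  17^2358=1225  17^2359=513  17^2360=1104  17^2361=995
  17^2362=1681  17^2363=648  17^2364=860
Found 860 at exponent 2364.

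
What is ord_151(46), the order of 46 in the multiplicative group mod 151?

30

The order of 46 must divide p − 1 = 150 = 2 · 3 · 5^2.
Divisors: 1, 2, 3, 5, 6, 10, 15, 25, 30, 50, 75, 150.
Check each in increasing order: 46^1 ≡ 46;  46^2 ≡ 2;  46^3 ≡ 92;  46^5 ≡ 33;  46^6 ≡ 8;  46^10 ≡ 32;  46^15 ≡ 150;  46^25 ≡ 119;  46^30 ≡ 1.
Smallest exponent giving 1 is 30.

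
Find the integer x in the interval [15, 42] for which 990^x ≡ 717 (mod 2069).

35

Compute 990^15 mod 2069 = 1644, then multiply by 990 repeatedly:
  990^15=1644  990^16=1326  990^17=994  990^18=1285  990^19=1784
  990^20=1303  990^21=983  990^22=740  990^23=174  990^24=533
  990^25=75  990^26=1835  990^27=68  990^28=1112  990^29=172
  990^30=622  990^31=1287  990^32=1695  990^33=91  990^34=1123
  990^35=717
Found 717 at exponent 35.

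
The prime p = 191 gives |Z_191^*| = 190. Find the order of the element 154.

19

The order of 154 must divide p − 1 = 190 = 2 · 5 · 19.
Divisors: 1, 2, 5, 10, 19, 38, 95, 190.
Check each in increasing order: 154^1 ≡ 154;  154^2 ≡ 32;  154^5 ≡ 121;  154^10 ≡ 125;  154^19 ≡ 1.
Smallest exponent giving 1 is 19.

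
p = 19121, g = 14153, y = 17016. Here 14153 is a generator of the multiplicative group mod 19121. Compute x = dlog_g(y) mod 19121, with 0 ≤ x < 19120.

Baby-step giant-step with m = ceil(sqrt(19120)) = 139.
Baby table (14153^j mod 19121 for j=0..138):
  0:1  1:14153  2:14934  3:16489  4:16133  5:6488  6:5622  7:5685
  8:17758  9:2550  10:8823  11:11789  12:18992  13:9879  14:4735  15:14471
  16:3032  17:4372  18:1360  19:12354  20:3738  21:15228  22:9093  23:8899
  24:16641  25:6716  26:1057  27:7099  28:10413  29:9642  30:15770  31:12498
  32:14944  33:5051  34:12505  35:18410  36:13984  37:13202  38:16615  39:2037
  40:14314  41:18168  42:11617  43:13043  44:3445  45:17656  46:12140  47:15235
  48:12559  49:17832  50:17338  51:4921  52:8231  53:8211  54:11966  55:101
  56:14499  57:16896  58:1862  59:4148  60:5174  61:13313  62:555  63:15305
  64:8977  65:11557  66:5187  67:6092  68:3487  69:210  70:8375  71:296
  72:1789  73:3513  74:4889  75:14239  76:8348  77:585  78:112  79:17214
  80:9081  81:11152  82:9522  83:58  84:17792  85:5727  86:312  87:17906
  88:13005  89:1019  90:4673  91:16551  92:14053  93:14588  94:14527  95:11639
  96:18473  97:6936  98:17115  99:3767  100:5003  101:2396  102:9055  103:6473
  104:3658  105:11127  106:18996  107:9128  108:7108  109:3943  110:10201  111:11203
  112:4727  113:15973  114:17407  115:6307  116:6143  117:17813  118:16125  119:7990
  120:876  121:7620  122:3420  123:8009  124:2089  125:4551  126:10775  127:8600
  128:10635  129:15764  130:4064  131:1824  132:1722  133:11312  134:17724  135:18494
  136:17334  137:5672  138:5858
Giant step factor: 14153^(-139) ≡ 4555 (mod 19121).
Scan 17016·4555^i mod 19121 for i = 0, 1, …:
  i=0: 17016   i=1: 10467   i=2: 8532   i=3: 9388
  i=4: 7784   i=5: 5786   i=6: 6492   i=7: 9994
  i=8: 14690   i=9: 8571   i=10: 14944
Match at i=10, j=32: x = 10·139 + 32 = 1422.

1422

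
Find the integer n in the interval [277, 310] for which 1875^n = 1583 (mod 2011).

Compute 1875^277 mod 2011 = 581, then multiply by 1875 repeatedly:
  1875^277=581  1875^278=1424  1875^279=1403  1875^280=237  1875^281=1955
  1875^282=1583
Found 1583 at exponent 282.

282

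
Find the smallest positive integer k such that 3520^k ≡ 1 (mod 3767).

1883

The order of 3520 must divide p − 1 = 3766 = 2 · 7 · 269.
Divisors: 1, 2, 7, 14, 269, 538, 1883, 3766.
Check each in increasing order: 3520^1 ≡ 3520;  3520^2 ≡ 737;  3520^7 ≡ 3462;  3520^14 ≡ 2617;  3520^269 ≡ 2067;  3520^538 ≡ 711;  3520^1883 ≡ 1.
Smallest exponent giving 1 is 1883.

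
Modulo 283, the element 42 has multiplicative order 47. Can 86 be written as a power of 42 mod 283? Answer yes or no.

yes

86 ∈ ⟨42⟩ iff 86^47 ≡ 1 (mod 283), since |⟨42⟩| = 47.
86^47 mod 283 = 1.
Since 1 = 1, 86 lies in the subgroup.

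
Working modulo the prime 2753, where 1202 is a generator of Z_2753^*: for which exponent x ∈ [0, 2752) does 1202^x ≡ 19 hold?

544

Baby-step giant-step with m = ceil(sqrt(2752)) = 53.
Baby table (1202^j mod 2753 for j=0..52):
  0:1  1:1202  2:2232  3:1442  4:1647  5:287  6:849  7:1888
  8:904  9:1926  10:2532  11:1399  12:2268  13:666  14:2162  15:2645
  16:2328  17:1208  18:1185  19:1069  20:2040  21:1910  22:2571  23:1476
  24:1220  25:1844  26:323  27:73  28:2403  29:509  30:652  31:1852
  32:1680  33:1411  34:174  35:2673  36:195  37:385  38:266  39:384
  40:1817  41:905  42:375  43:2011  44:88  45:1162  46:953  47:258
  48:1780  49:479  50:381  51:964  52:2468
Giant step factor: 1202^(-53) ≡ 802 (mod 2753).
Scan 19·802^i mod 2753 for i = 0, 1, …:
  i=0: 19   i=1: 1473   i=2: 309   i=3: 48
  i=4: 2707   i=5: 1650   i=6: 1860   i=7: 2347
  i=8: 1995   i=9: 497   i=10: 2162
Match at i=10, j=14: x = 10·53 + 14 = 544.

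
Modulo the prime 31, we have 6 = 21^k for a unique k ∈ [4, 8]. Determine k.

5

Compute 21^4 mod 31 = 18, then multiply by 21 repeatedly:
  21^4=18  21^5=6
Found 6 at exponent 5.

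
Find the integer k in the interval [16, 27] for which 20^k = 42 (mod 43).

21

Compute 20^16 mod 43 = 38, then multiply by 20 repeatedly:
  20^16=38  20^17=29  20^18=21  20^19=33  20^20=15
  20^21=42
Found 42 at exponent 21.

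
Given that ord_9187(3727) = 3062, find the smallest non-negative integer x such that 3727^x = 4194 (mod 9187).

2851

Baby-step giant-step with m = ceil(sqrt(3062)) = 56.
Baby table (3727^j mod 9187 for j=0..55):
  0:1  1:3727  2:8972  3:7151  4:290  5:5951  6:1959  7:6715
  8:1417  9:7821  10:7703  11:8893  12:6702  13:8088  14:1429  15:6610
  16:5123  17:2835  18:995  19:6004  20:6563  21:4507  22:3753  23:4817
  24:1561  25:2476  26:4304  27:506  28:2527  29:1454  30:7915  31:8935
  32:7057  33:8245  34:7787  35:416  36:7016  37:2430  38:7415  39:1209
  40:4313  41:6488  42:592  43:1504  44:1338  45:7372  46:6314  47:4371
  48:2166  49:6496  50:2847  51:8971  52:3424  53:505  54:7987  55:1669
Giant step factor: 3727^(-56) ≡ 2417 (mod 9187).
Scan 4194·2417^i mod 9187 for i = 0, 1, …:
  i=0: 4194   i=1: 3637   i=2: 7857   i=3: 840
  i=4: 9140   i=5: 5832   i=6: 3086   i=7: 8205
  i=8: 5939   i=9: 4469     …   i=49: 342
  i=50: 8971
Match at i=50, j=51: x = 50·56 + 51 = 2851.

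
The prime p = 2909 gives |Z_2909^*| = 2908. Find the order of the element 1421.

The order of 1421 must divide p − 1 = 2908 = 2^2 · 727.
Divisors: 1, 2, 4, 727, 1454, 2908.
Check each in increasing order: 1421^1 ≡ 1421;  1421^2 ≡ 395;  1421^4 ≡ 1848;  1421^727 ≡ 2908;  1421^1454 ≡ 1.
Smallest exponent giving 1 is 1454.

1454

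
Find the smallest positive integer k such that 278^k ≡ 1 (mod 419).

418

The order of 278 must divide p − 1 = 418 = 2 · 11 · 19.
Divisors: 1, 2, 11, 19, 22, 38, 209, 418.
Check each in increasing order: 278^1 ≡ 278;  278^2 ≡ 188;  278^11 ≡ 113;  278^19 ≡ 119;  278^22 ≡ 199;  278^38 ≡ 334;  278^209 ≡ 418;  278^418 ≡ 1.
Smallest exponent giving 1 is 418.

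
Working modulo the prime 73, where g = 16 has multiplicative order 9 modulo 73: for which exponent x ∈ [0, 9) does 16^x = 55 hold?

Successive powers of 16 modulo 73:
  16^0=1  16^1=16  16^2=37  16^3=8  16^4=55
So 16^4 ≡ 55 (mod 73), giving x = 4.

4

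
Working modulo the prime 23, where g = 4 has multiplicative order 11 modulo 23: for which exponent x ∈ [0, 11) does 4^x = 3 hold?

4

Successive powers of 4 modulo 23:
  4^0=1  4^1=4  4^2=16  4^3=18  4^4=3
So 4^4 ≡ 3 (mod 23), giving x = 4.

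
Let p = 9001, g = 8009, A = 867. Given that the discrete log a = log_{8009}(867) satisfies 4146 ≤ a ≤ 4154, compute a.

Compute 8009^4146 mod 9001 = 4079, then multiply by 8009 repeatedly:
  8009^4146=4079  8009^4147=4082  8009^4148=1106  8009^4149=970  8009^4150=867
Found 867 at exponent 4150.

4150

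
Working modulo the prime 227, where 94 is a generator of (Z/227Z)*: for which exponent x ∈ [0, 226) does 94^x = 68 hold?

Baby-step giant-step with m = ceil(sqrt(226)) = 16.
Baby table (94^j mod 227 for j=0..15):
  0:1  1:94  2:210  3:218  4:62  5:153  6:81  7:123
  8:212  9:179  10:28  11:135  12:205  13:202  14:147  15:198
Giant step factor: 94^(-16) ≡ 113 (mod 227).
Scan 68·113^i mod 227 for i = 0, 1, …:
  i=0: 68   i=1: 193   i=2: 17   i=3: 105
  i=4: 61   i=5: 83   i=6: 72   i=7: 191
  i=8: 18   i=9: 218
Match at i=9, j=3: x = 9·16 + 3 = 147.

147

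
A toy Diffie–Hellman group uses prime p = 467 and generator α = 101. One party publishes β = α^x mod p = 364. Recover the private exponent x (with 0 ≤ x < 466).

394

Baby-step giant-step with m = ceil(sqrt(466)) = 22.
Baby table (101^j mod 467 for j=0..21):
  0:1  1:101  2:394  3:99  4:192  5:245  6:461  7:328
  8:438  9:340  10:249  11:398  12:36  13:367  14:174  15:295
  16:374  17:414  18:251  19:133  20:357  21:98
Giant step factor: 101^(-22) ≡ 272 (mod 467).
Scan 364·272^i mod 467 for i = 0, 1, …:
  i=0: 364   i=1: 4   i=2: 154   i=3: 325
  i=4: 137   i=5: 371   i=6: 40   i=7: 139
  i=8: 448   i=9: 436     …   i=16: 264
  i=17: 357
Match at i=17, j=20: x = 17·22 + 20 = 394.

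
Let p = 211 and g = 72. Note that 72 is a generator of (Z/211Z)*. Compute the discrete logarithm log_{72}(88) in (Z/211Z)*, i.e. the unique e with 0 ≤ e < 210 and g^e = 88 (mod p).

75

Baby-step giant-step with m = ceil(sqrt(210)) = 15.
Baby table (72^j mod 211 for j=0..14):
  0:1  1:72  2:120  3:200  4:52  5:157  6:121  7:61
  8:172  9:146  10:173  11:7  12:82  13:207  14:134
Giant step factor: 72^(-15) ≡ 40 (mod 211).
Scan 88·40^i mod 211 for i = 0, 1, …:
  i=0: 88   i=1: 144   i=2: 63   i=3: 199
  i=4: 153   i=5: 1
Match at i=5, j=0: e = 5·15 + 0 = 75.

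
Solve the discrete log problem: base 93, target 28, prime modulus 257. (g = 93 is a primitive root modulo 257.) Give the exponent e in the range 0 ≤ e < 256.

183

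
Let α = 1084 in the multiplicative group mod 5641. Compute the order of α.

1880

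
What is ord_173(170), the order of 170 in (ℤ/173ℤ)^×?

172

The order of 170 must divide p − 1 = 172 = 2^2 · 43.
Divisors: 1, 2, 4, 43, 86, 172.
Check each in increasing order: 170^1 ≡ 170;  170^2 ≡ 9;  170^4 ≡ 81;  170^43 ≡ 80;  170^86 ≡ 172;  170^172 ≡ 1.
Smallest exponent giving 1 is 172.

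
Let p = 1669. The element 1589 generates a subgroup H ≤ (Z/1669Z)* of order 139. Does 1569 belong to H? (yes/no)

yes

1569 ∈ ⟨1589⟩ iff 1569^139 ≡ 1 (mod 1669), since |⟨1589⟩| = 139.
1569^139 mod 1669 = 1.
Since 1 = 1, 1569 lies in the subgroup.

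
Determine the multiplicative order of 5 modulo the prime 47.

46

The order of 5 must divide p − 1 = 46 = 2 · 23.
Divisors: 1, 2, 23, 46.
Check each in increasing order: 5^1 ≡ 5;  5^2 ≡ 25;  5^23 ≡ 46;  5^46 ≡ 1.
Smallest exponent giving 1 is 46.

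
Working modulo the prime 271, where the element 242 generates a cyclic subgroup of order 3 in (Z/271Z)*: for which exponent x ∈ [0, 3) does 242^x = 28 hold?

2

Successive powers of 242 modulo 271:
  242^0=1  242^1=242  242^2=28
So 242^2 ≡ 28 (mod 271), giving x = 2.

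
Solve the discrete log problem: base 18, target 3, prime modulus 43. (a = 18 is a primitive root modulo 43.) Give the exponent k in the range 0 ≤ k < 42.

29

Baby-step giant-step with m = ceil(sqrt(42)) = 7.
Baby table (18^j mod 43 for j=0..6):
  0:1  1:18  2:23  3:27  4:13  5:19  6:41
Giant step factor: 18^(-7) ≡ 37 (mod 43).
Scan 3·37^i mod 43 for i = 0, 1, …:
  i=0: 3   i=1: 25   i=2: 22   i=3: 40
  i=4: 18
Match at i=4, j=1: k = 4·7 + 1 = 29.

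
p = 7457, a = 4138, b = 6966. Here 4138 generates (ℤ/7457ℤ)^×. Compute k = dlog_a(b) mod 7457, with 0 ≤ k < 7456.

6069

Baby-step giant-step with m = ceil(sqrt(7456)) = 87.
Baby table (4138^j mod 7457 for j=0..86):
  0:1  1:4138  2:1772  3:2305  4:587  5:5481  6:3641  7:3318
  8:1547  9:3380  10:4565  11:1389  12:5792  13:498  14:2592  15:2530
  16:6969  17:1503  18:276  19:1167  20:4367  21:2335  22:5415  23:6442
  24:5678  25:6014  26:1923  27:755  28:7164  29:3057  30:2794  31:3222
  32:6977  33:4779  34:6995  35:4693  36:1606  37:1441  38:4715  39:3158
  40:3140  41:3226  42:1158  43:4410  44:1301  45:7041  46:1159  47:1091
  48:3073  49:1889  50:1746  51:6572  52:6714  53:5207  54:3293  55:2495
  56:3822  57:6596  58:1628  59:2993  60:6414  61:1669  62:1140  63:4496
  64:6690  65:2836  66:5507  67:6831  68:4648  69:1821  70:3728  71:5388
  72:6571  73:2576  74:3435  75:988  76:1908  77:5798  78:2955  79:5767
  80:1446  81:3034  82:4561  83:7208  84:6161  85:6192  86:244
Giant step factor: 4138^(-87) ≡ 5914 (mod 7457).
Scan 6966·5914^i mod 7457 for i = 0, 1, …:
  i=0: 6966   i=1: 4456   i=2: 7203   i=3: 4158
  i=4: 4683   i=5: 7421   i=6: 3349   i=7: 194
  i=8: 6395   i=9: 5583     …   i=68: 3853
  i=69: 5507
Match at i=69, j=66: k = 69·87 + 66 = 6069.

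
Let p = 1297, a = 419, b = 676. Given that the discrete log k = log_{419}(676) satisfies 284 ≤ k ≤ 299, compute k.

296

Compute 419^284 mod 1297 = 463, then multiply by 419 repeatedly:
  419^284=463  419^285=744  419^286=456  419^287=405  419^288=1085
  419^289=665  419^290=1077  419^291=1204  419^292=1240  419^293=760
  419^294=675  419^295=79  419^296=676
Found 676 at exponent 296.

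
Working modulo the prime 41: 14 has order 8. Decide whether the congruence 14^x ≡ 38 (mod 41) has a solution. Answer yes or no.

38 ∈ ⟨14⟩ iff 38^8 ≡ 1 (mod 41), since |⟨14⟩| = 8.
38^8 mod 41 = 1.
Since 1 = 1, 38 lies in the subgroup.

yes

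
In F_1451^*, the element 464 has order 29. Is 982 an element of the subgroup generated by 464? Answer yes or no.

982 ∈ ⟨464⟩ iff 982^29 ≡ 1 (mod 1451), since |⟨464⟩| = 29.
982^29 mod 1451 = 404.
Since 404 ≠ 1, 982 does not lie in the subgroup.

no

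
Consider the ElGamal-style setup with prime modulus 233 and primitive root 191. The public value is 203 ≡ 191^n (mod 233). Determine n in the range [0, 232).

Baby-step giant-step with m = ceil(sqrt(232)) = 16.
Baby table (191^j mod 233 for j=0..15):
  0:1  1:191  2:133  3:6  4:214  5:99  6:36  7:119
  8:128  9:216  10:15  11:69  12:131  13:90  14:181  15:87
Giant step factor: 191^(-16) ≡ 148 (mod 233).
Scan 203·148^i mod 233 for i = 0, 1, …:
  i=0: 203   i=1: 220   i=2: 173   i=3: 207
  i=4: 113   i=5: 181
Match at i=5, j=14: n = 5·16 + 14 = 94.

94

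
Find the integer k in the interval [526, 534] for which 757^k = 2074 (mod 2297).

Compute 757^526 mod 2297 = 1408, then multiply by 757 repeatedly:
  757^526=1408  757^527=48  757^528=1881  757^529=2074
Found 2074 at exponent 529.

529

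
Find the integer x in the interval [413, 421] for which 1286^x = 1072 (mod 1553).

413

Compute 1286^413 mod 1553 = 1072, then multiply by 1286 repeatedly:
  1286^413=1072
Found 1072 at exponent 413.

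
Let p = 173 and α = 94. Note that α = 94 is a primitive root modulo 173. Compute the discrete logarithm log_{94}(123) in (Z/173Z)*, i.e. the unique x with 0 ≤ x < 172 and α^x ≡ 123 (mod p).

Baby-step giant-step with m = ceil(sqrt(172)) = 14.
Baby table (94^j mod 173 for j=0..13):
  0:1  1:94  2:13  3:11  4:169  5:143  6:121  7:129
  8:16  9:120  10:35  11:3  12:109  13:39
Giant step factor: 94^(-14) ≡ 21 (mod 173).
Scan 123·21^i mod 173 for i = 0, 1, …:
  i=0: 123   i=1: 161   i=2: 94
Match at i=2, j=1: x = 2·14 + 1 = 29.

29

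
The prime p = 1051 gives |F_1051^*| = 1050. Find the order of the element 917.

105

The order of 917 must divide p − 1 = 1050 = 2 · 3 · 5^2 · 7.
Divisors: 1, 2, 3, 5, 6, 7, 10, 14, 15, 21, 25, 30, 35, 42, 50, 70, 75, 105, 150, 175, 210, 350, 525, 1050.
Check each in increasing order: 917^1 ≡ 917;  917^2 ≡ 89;  917^3 ≡ 686;  917^5 ≡ 96;  917^6 ≡ 799;  917^7 ≡ 136;  917^10 ≡ 808;  917^14 ≡ 629;  917^15 ≡ 845;  917^21 ≡ 413;  917^25 ≡ 661;  917^30 ≡ 396;  917^35 ≡ 180;  917^42 ≡ 307;  917^50 ≡ 756;  917^70 ≡ 870;  917^75 ≡ 491;  917^105 ≡ 1.
Smallest exponent giving 1 is 105.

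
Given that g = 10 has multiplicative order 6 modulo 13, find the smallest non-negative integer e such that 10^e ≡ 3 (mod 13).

4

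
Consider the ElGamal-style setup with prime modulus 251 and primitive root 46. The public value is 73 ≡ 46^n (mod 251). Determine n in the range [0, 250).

Baby-step giant-step with m = ceil(sqrt(250)) = 16.
Baby table (46^j mod 251 for j=0..15):
  0:1  1:46  2:108  3:199  4:118  5:157  6:194  7:139
  8:119  9:203  10:51  11:87  12:237  13:109  14:245  15:226
Giant step factor: 46^(-16) ≡ 153 (mod 251).
Scan 73·153^i mod 251 for i = 0, 1, …:
  i=0: 73   i=1: 125   i=2: 49   i=3: 218
  i=4: 222   i=5: 81   i=6: 94   i=7: 75
  i=8: 180   i=9: 181     …   i=13: 45
  i=14: 108
Match at i=14, j=2: n = 14·16 + 2 = 226.

226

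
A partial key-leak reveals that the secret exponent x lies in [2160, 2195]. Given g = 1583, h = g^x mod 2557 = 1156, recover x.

Compute 1583^2160 mod 2557 = 2455, then multiply by 1583 repeatedly:
  1583^2160=2455  1583^2161=2182  1583^2162=2156  1583^2163=1910  1583^2164=1156
Found 1156 at exponent 2164.

2164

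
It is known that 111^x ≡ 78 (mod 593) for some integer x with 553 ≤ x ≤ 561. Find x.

560

Compute 111^553 mod 593 = 549, then multiply by 111 repeatedly:
  111^553=549  111^554=453  111^555=471  111^556=97  111^557=93
  111^558=242  111^559=177  111^560=78
Found 78 at exponent 560.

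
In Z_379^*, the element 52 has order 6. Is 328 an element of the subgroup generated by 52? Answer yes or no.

⟨52⟩ has order 6; its elements mod 379 are {1, 51, 52, 327, 328, 378}.
328 is in this set.

yes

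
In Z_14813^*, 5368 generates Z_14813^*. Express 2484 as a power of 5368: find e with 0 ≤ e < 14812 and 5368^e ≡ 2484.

Baby-step giant-step with m = ceil(sqrt(14812)) = 122.
Baby table (5368^j mod 14813 for j=0..121):
  0:1  1:5368  2:4139  3:13465  4:7493  5:5129  6:9918  7:1902
  8:3779  9:6675  10:13566  11:1580  12:8404  13:7087  14:3232  15:3353
  16:1109  17:13099  18:12934  19:1181  20:14457  21:14682  22:7816  23:5872
  24:13645  25:10888  26:9499  27:4286  28:2659  29:8593  30:14355  31:414
  32:402  33:10051  34:4822  35:6185  36:5147  37:2851  38:2339  39:9141
  40:8232  41:2197  42:2348  43:13014  44:1044  45:4878  46:10533  47:14736
  48:1428  49:7183  50:105  51:746  52:5018  53:6590  54:1676  55:5277
  56:4480  57:7141  58:11657  59:4664  60:2382  61:2957  62:8453  63:3485
  64:13474  65:11366  66:12754  67:12599  68:10087  69:5501  70:7059  71:1058
  72:5965  73:9227  74:10677  75:2639  76:4924  77:5640  78:12561  79:13485
  80:11162  81:13844  82:12584  83:3632  84:2668  85:12466  86:7167  87:3095
  88:8587  89:11773  90:5206  91:8490  92:9532  93:3674  94:5929  95:8548
  96:9803  97:6728  98:1810  99:13565  100:11025  101:4265  102:8435  103:10552
  104:13037  105:6004  106:11197  107:9155  108:9319  109:891  110:13102  111:14225
  112:13598  113:10413  114:7535  115:8390  116:6000  117:4538  118:7412  119:14711
  120:545  121:7399
Giant step factor: 5368^(-122) ≡ 4289 (mod 14813).
Scan 2484·4289^i mod 14813 for i = 0, 1, …:
  i=0: 2484   i=1: 3329   i=2: 13162   i=3: 14288
  i=4: 14664   i=5: 12711   i=6: 5639   i=7: 10855
  i=8: 14649   i=9: 7628     …   i=53: 9311
  i=54: 13844
Match at i=54, j=81: e = 54·122 + 81 = 6669.

6669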